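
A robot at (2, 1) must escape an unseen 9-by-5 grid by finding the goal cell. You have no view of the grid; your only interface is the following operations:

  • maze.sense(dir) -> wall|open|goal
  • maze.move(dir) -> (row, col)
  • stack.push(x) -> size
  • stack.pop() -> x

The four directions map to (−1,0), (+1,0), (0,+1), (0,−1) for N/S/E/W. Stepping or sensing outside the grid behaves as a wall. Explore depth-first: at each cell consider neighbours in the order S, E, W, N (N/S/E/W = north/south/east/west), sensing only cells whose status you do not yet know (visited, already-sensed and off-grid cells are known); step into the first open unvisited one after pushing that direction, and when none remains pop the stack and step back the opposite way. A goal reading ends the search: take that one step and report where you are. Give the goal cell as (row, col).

-> maze.sense(dir='south')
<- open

-> stack.push(x='south')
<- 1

-> maze.move(dir='south')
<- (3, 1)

-> maze.sense(dir='south')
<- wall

-> maze.sense(dir='east')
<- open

-> stack.push(x='east')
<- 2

-> maze.move(dir='east')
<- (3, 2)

-> maze.sense(dir='south')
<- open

-> stack.push(x='south')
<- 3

-> maze.move(dir='south')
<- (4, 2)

-> maze.sense(dir='south')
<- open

-> stack.push(x='south')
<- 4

-> maze.move(dir='south')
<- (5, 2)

-> maze.sense(dir='south')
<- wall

-> maze.sense(dir='east')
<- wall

-> maze.sense(dir='west')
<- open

-> stack.push(x='west')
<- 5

-> maze.move(dir='west')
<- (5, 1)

-> maze.sense(dir='south')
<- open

-> stack.push(x='south')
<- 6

-> maze.move(dir='south')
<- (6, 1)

-> maze.sense(dir='south')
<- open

-> stack.push(x='south')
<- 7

-> maze.move(dir='south')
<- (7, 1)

-> maze.sense(dir='south')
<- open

-> stack.push(x='south')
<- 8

-> maze.move(dir='south')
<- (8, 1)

-> maze.sense(dir='east')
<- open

-> stack.push(x='east')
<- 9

-> maze.move(dir='east')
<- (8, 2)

-> maze.sense(dir='east')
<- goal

-> maze.move(dir='east')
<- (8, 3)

Answer: (8, 3)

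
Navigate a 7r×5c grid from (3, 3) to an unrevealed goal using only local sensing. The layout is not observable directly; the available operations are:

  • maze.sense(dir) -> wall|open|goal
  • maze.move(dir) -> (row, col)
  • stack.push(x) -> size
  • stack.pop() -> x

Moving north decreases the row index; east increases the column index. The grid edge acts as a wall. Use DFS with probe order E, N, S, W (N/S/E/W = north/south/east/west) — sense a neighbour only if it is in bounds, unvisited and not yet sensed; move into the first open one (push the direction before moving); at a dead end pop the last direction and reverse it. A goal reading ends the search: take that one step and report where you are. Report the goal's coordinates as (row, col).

Step: maze.sense[east]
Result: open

Step: stack.push[east]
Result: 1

Step: maze.move[east]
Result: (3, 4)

Step: maze.sense[north]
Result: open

Step: stack.push[north]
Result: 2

Step: maze.move[north]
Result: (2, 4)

Step: maze.sense[north]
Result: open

Step: stack.push[north]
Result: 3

Step: maze.move[north]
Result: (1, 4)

Step: maze.sense[north]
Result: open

Step: stack.push[north]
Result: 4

Step: maze.move[north]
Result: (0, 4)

Step: maze.sense[west]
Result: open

Step: stack.push[west]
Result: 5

Step: maze.move[west]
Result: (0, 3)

Step: maze.sense[south]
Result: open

Step: stack.push[south]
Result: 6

Step: maze.move[south]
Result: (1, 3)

Step: maze.sense[south]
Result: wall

Step: maze.sense[west]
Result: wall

Step: stack.pop[]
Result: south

Step: maze.move[north]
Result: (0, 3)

Step: maze.sense[west]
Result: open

Step: stack.push[west]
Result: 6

Step: maze.move[west]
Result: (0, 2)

Step: maze.sense[west]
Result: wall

Step: stack.pop[]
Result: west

Step: maze.move[east]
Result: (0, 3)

Step: stack.pop[]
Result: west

Step: maze.move[east]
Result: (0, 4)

Step: stack.pop[]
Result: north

Step: maze.move[south]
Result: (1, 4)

Step: stack.pop[]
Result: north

Step: maze.move[south]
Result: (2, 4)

Step: stack.pop[]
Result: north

Step: maze.move[south]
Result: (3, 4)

Step: maze.sense[south]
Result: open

Step: stack.push[south]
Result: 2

Step: maze.move[south]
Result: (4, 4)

Step: maze.sense[south]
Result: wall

Step: maze.sense[west]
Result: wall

Step: stack.pop[]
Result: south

Step: maze.move[north]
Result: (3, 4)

Step: stack.pop[]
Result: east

Step: maze.move[west]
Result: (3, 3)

Step: maze.sense[west]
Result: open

Step: stack.push[west]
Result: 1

Step: maze.move[west]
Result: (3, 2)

Step: maze.sense[north]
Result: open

Step: stack.push[north]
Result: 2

Step: maze.move[north]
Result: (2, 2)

Step: maze.sense[west]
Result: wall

Step: stack.pop[]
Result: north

Step: maze.move[south]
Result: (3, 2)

Step: maze.sense[south]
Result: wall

Step: maze.sense[west]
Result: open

Step: stack.push[west]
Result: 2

Step: maze.move[west]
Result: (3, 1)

Step: maze.sense[south]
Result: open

Step: stack.push[south]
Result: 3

Step: maze.move[south]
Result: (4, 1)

Step: maze.sense[south]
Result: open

Step: stack.push[south]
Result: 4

Step: maze.move[south]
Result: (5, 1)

Step: maze.sense[east]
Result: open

Step: stack.push[east]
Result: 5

Step: maze.move[east]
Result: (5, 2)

Step: maze.sense[east]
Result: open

Step: stack.push[east]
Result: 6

Step: maze.move[east]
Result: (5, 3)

Step: maze.sense[south]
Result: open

Step: stack.push[south]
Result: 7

Step: maze.move[south]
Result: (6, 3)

Step: maze.sense[east]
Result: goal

Step: maze.move[east]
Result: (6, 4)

Answer: (6, 4)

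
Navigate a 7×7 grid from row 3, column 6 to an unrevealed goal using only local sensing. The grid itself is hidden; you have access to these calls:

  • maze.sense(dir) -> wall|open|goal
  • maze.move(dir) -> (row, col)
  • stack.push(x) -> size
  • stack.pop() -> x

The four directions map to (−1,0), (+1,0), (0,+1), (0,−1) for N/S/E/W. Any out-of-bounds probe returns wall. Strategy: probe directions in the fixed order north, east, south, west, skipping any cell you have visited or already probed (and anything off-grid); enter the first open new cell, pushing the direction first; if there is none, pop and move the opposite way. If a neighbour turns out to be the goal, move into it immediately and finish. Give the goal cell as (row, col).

CALL sense[north]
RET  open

CALL push[north]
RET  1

CALL move[north]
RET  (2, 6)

CALL sense[north]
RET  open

CALL push[north]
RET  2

CALL move[north]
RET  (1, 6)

CALL sense[north]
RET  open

CALL push[north]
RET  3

CALL move[north]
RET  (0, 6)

CALL sense[west]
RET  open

CALL push[west]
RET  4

CALL move[west]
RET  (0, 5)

CALL sense[south]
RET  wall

CALL sense[west]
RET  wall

CALL pop[]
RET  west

CALL move[east]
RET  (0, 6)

CALL pop[]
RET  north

CALL move[south]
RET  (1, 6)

CALL pop[]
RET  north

CALL move[south]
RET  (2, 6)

CALL sense[west]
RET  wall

CALL pop[]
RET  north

CALL move[south]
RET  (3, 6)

CALL sense[south]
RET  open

CALL push[south]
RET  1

CALL move[south]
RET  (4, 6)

CALL sense[south]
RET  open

CALL push[south]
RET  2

CALL move[south]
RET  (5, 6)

CALL sense[south]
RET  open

CALL push[south]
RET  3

CALL move[south]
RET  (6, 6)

CALL sense[west]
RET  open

CALL push[west]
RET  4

CALL move[west]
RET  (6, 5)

CALL sense[north]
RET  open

CALL push[north]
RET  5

CALL move[north]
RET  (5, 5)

CALL sense[north]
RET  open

CALL push[north]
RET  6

CALL move[north]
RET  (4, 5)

CALL sense[north]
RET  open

CALL push[north]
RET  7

CALL move[north]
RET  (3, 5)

CALL sense[west]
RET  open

CALL push[west]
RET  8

CALL move[west]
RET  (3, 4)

CALL sense[north]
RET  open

CALL push[north]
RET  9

CALL move[north]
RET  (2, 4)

CALL sense[north]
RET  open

CALL push[north]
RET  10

CALL move[north]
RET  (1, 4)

CALL sense[west]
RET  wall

CALL pop[]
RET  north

CALL move[south]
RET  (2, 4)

CALL sense[west]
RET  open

CALL push[west]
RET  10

CALL move[west]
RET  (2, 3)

CALL sense[south]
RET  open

CALL push[south]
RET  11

CALL move[south]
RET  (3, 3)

CALL sense[south]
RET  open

CALL push[south]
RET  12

CALL move[south]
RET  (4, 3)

CALL sense[east]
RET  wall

CALL sense[south]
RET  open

CALL push[south]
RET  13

CALL move[south]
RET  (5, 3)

CALL sense[east]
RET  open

CALL push[east]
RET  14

CALL move[east]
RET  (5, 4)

CALL sense[south]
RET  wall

CALL pop[]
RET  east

CALL move[west]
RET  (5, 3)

CALL sense[south]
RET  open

CALL push[south]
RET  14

CALL move[south]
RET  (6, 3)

CALL sense[west]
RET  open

CALL push[west]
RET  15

CALL move[west]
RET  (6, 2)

CALL sense[north]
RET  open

CALL push[north]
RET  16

CALL move[north]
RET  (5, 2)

CALL sense[north]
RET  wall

CALL sense[west]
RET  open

CALL push[west]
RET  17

CALL move[west]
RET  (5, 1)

CALL sense[north]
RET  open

CALL push[north]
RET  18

CALL move[north]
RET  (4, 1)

CALL sense[north]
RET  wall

CALL sense[west]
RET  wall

CALL pop[]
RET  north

CALL move[south]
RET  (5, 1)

CALL sense[south]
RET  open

CALL push[south]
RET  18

CALL move[south]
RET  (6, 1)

CALL sense[west]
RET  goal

CALL move[west]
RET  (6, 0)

Answer: (6, 0)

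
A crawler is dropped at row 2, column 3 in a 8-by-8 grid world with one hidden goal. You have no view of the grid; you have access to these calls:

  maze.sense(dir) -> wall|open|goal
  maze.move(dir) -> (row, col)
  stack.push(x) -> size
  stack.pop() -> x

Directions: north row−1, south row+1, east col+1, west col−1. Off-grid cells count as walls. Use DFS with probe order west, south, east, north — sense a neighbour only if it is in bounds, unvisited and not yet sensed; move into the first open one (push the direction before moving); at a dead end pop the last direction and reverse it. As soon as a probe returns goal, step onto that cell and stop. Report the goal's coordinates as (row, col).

[in] sense dir=west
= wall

[in] sense dir=south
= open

[in] push x=south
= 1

[in] move dir=south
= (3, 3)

[in] sense dir=west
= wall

[in] sense dir=south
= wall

[in] sense dir=east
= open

[in] push x=east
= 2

[in] move dir=east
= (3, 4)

[in] sense dir=south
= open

[in] push x=south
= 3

[in] move dir=south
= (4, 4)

[in] sense dir=south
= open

[in] push x=south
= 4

[in] move dir=south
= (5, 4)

[in] sense dir=west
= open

[in] push x=west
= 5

[in] move dir=west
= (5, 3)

[in] sense dir=west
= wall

[in] sense dir=south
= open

[in] push x=south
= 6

[in] move dir=south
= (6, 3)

[in] sense dir=west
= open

[in] push x=west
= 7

[in] move dir=west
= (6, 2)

[in] sense dir=west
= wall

[in] sense dir=south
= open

[in] push x=south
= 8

[in] move dir=south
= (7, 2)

[in] sense dir=west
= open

[in] push x=west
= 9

[in] move dir=west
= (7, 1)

[in] sense dir=west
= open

[in] push x=west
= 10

[in] move dir=west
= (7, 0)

[in] sense dir=north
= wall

[in] pop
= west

[in] move dir=east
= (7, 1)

[in] pop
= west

[in] move dir=east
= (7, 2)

[in] sense dir=east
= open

[in] push x=east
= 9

[in] move dir=east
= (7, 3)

[in] sense dir=east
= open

[in] push x=east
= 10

[in] move dir=east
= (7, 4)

[in] sense dir=east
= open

[in] push x=east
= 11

[in] move dir=east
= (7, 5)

[in] sense dir=east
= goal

[in] move dir=east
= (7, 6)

Answer: (7, 6)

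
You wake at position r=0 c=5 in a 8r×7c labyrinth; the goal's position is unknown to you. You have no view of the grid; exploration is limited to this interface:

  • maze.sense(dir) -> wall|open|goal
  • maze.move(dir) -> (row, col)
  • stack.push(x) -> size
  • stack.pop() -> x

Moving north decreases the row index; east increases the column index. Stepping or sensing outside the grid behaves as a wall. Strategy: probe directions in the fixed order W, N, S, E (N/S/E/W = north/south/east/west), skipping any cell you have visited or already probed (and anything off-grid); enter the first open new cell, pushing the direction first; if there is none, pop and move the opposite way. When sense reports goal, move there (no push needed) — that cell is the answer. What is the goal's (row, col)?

Using maze.sense using dir=west, — result: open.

Calling stack.push using x=west, giving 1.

Next I call maze.move using dir=west, — result: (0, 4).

I run maze.sense using dir=west, — result: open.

I call stack.push using x=west, yielding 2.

I try maze.move using dir=west, — result: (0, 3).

I call maze.sense using dir=west, giving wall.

Invoking maze.sense using dir=south, → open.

Invoking stack.push using x=south, and observe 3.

Now I run maze.move using dir=south, — result: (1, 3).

I invoke maze.sense using dir=west, and see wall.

I run maze.sense using dir=south, and see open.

Now I run stack.push using x=south, — result: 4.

Now I run maze.move using dir=south, → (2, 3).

I call maze.sense using dir=west, which returns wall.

I invoke maze.sense using dir=south, which returns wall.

Then maze.sense using dir=east, and get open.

I try stack.push using x=east, and see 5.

Then maze.move using dir=east, which returns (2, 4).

I run maze.sense using dir=north, — result: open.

I run stack.push using x=north, yielding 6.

I use maze.move using dir=north, which returns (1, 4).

I call maze.sense using dir=east, — result: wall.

Calling stack.pop(), and get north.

Using maze.move using dir=south, : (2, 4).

I call maze.sense using dir=south, → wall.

I use maze.sense using dir=east, yielding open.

Then stack.push using x=east, : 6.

Using maze.move using dir=east, and get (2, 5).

I call maze.sense using dir=south, and observe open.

I try stack.push using x=south, giving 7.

Next I call maze.move using dir=south, → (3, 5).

Calling maze.sense using dir=south, and see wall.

Now I run maze.sense using dir=east, and see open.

Now I run stack.push using x=east, giving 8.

I invoke maze.move using dir=east, — result: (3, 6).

Now I run maze.sense using dir=north, and see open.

Now I run stack.push using x=north, — result: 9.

Using maze.move using dir=north, : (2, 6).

I run maze.sense using dir=north, and observe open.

Then stack.push using x=north, and observe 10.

I use maze.move using dir=north, yielding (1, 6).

Invoking maze.sense using dir=north, → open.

I use stack.push using x=north, and observe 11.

Using maze.move using dir=north, and see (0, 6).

Now I run stack.pop, and see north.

Invoking maze.move using dir=south, and see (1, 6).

Invoking stack.pop(), giving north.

I run maze.move using dir=south, yielding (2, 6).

Calling stack.pop, yielding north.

I call maze.move using dir=south, and see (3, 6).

I try maze.sense using dir=south, → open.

Then stack.push using x=south, and see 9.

Invoking maze.move using dir=south, and see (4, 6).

Invoking maze.sense using dir=south, yielding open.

I use stack.push using x=south, and get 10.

Then maze.move using dir=south, giving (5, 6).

Then maze.sense using dir=west, : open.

Using stack.push using x=west, : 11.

Then maze.move using dir=west, : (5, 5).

Then maze.sense using dir=west, → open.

I try stack.push using x=west, → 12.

Next I call maze.move using dir=west, → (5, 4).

I use maze.sense using dir=west, : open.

I use stack.push using x=west, which returns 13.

Next I call maze.move using dir=west, giving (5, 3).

Then maze.sense using dir=west, and see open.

I use stack.push using x=west, giving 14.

I run maze.move using dir=west, and get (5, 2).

I try maze.sense using dir=west, and get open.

Invoking stack.push using x=west, and get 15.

Using maze.move using dir=west, — result: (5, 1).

Then maze.sense using dir=west, giving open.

I use stack.push using x=west, and get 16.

I call maze.move using dir=west, and observe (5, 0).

Using maze.sense using dir=north, which returns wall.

I call maze.sense using dir=south, : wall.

Calling stack.pop(), and get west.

Next I call maze.move using dir=east, and observe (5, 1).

Now I run maze.sense using dir=north, and observe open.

I run stack.push using x=north, which returns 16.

Using maze.move using dir=north, and observe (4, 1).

Invoking maze.sense using dir=north, and see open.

I use stack.push using x=north, and observe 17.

I call maze.move using dir=north, giving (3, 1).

Then maze.sense using dir=west, yielding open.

Using stack.push using x=west, : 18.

Next I call maze.move using dir=west, → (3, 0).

I run maze.sense using dir=north, and get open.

I call stack.push using x=north, and observe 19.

I call maze.move using dir=north, yielding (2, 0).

I use maze.sense using dir=north, giving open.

I run stack.push using x=north, and get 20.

I call maze.move using dir=north, giving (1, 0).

Next I call maze.sense using dir=north, and observe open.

I run stack.push using x=north, which returns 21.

I call maze.move using dir=north, and see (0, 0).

I call maze.sense using dir=east, and see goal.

I run maze.move using dir=east, and observe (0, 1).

Answer: (0, 1)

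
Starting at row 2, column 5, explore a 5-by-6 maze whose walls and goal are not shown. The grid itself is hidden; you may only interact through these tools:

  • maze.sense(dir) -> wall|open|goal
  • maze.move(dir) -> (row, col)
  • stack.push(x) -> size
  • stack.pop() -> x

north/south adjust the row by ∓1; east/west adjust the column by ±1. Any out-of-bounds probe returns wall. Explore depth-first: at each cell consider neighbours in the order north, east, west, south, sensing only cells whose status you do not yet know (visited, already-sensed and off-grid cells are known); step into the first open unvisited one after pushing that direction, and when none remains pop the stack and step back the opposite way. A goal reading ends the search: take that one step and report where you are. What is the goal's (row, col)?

Calling maze.sense using north, which returns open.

I try stack.push using north, which returns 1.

Invoking maze.move using north, → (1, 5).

I use maze.sense using north, — result: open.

I use stack.push using north, and see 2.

Using maze.move using north, — result: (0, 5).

Calling maze.sense using west, and get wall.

Now I run stack.pop(), yielding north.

I call maze.move using south, which returns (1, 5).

I try maze.sense using west, and get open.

I run stack.push using west, and observe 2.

I call maze.move using west, → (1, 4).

I use maze.sense using west, and observe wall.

Using maze.sense using south, and see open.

Using stack.push using south, which returns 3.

I invoke maze.move using south, giving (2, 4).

I run maze.sense using west, and observe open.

Invoking stack.push using west, and observe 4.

I use maze.move using west, yielding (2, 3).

Using maze.sense using west, and get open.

Using stack.push using west, yielding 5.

Calling maze.move using west, and see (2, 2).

Then maze.sense using north, giving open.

Calling stack.push using north, yielding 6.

I try maze.move using north, which returns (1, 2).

Using maze.sense using north, : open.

Next I call stack.push using north, → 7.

I invoke maze.move using north, which returns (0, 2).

I run maze.sense using east, and get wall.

I use maze.sense using west, — result: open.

Using stack.push using west, which returns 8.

Invoking maze.move using west, which returns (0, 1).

I call maze.sense using west, giving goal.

Now I run maze.move using west, — result: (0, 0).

Answer: (0, 0)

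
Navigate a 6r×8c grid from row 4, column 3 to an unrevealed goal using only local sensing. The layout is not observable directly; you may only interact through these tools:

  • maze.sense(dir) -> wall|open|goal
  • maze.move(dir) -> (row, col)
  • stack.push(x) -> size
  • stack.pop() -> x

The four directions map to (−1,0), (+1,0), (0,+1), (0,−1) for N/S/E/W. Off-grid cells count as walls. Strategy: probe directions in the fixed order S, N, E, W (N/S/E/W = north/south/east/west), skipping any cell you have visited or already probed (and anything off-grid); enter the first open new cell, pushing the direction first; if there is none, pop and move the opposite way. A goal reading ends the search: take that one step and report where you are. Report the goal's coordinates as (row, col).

;; 1. maze.sense(dir=south) ~> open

;; 2. stack.push(x=south) ~> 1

;; 3. maze.move(dir=south) ~> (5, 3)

;; 4. maze.sense(dir=east) ~> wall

;; 5. maze.sense(dir=west) ~> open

;; 6. stack.push(x=west) ~> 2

;; 7. maze.move(dir=west) ~> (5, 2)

;; 8. maze.sense(dir=north) ~> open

;; 9. stack.push(x=north) ~> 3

;; 10. maze.move(dir=north) ~> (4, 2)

;; 11. maze.sense(dir=north) ~> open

;; 12. stack.push(x=north) ~> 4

;; 13. maze.move(dir=north) ~> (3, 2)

;; 14. maze.sense(dir=north) ~> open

;; 15. stack.push(x=north) ~> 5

;; 16. maze.move(dir=north) ~> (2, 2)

;; 17. maze.sense(dir=north) ~> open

;; 18. stack.push(x=north) ~> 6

;; 19. maze.move(dir=north) ~> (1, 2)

;; 20. maze.sense(dir=north) ~> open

;; 21. stack.push(x=north) ~> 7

;; 22. maze.move(dir=north) ~> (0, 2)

;; 23. maze.sense(dir=east) ~> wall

;; 24. maze.sense(dir=west) ~> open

;; 25. stack.push(x=west) ~> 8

;; 26. maze.move(dir=west) ~> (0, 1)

;; 27. maze.sense(dir=south) ~> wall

;; 28. maze.sense(dir=west) ~> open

;; 29. stack.push(x=west) ~> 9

;; 30. maze.move(dir=west) ~> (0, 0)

;; 31. maze.sense(dir=south) ~> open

;; 32. stack.push(x=south) ~> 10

;; 33. maze.move(dir=south) ~> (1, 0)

;; 34. maze.sense(dir=south) ~> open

;; 35. stack.push(x=south) ~> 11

;; 36. maze.move(dir=south) ~> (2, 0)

;; 37. maze.sense(dir=south) ~> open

;; 38. stack.push(x=south) ~> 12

;; 39. maze.move(dir=south) ~> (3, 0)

;; 40. maze.sense(dir=south) ~> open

;; 41. stack.push(x=south) ~> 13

;; 42. maze.move(dir=south) ~> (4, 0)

;; 43. maze.sense(dir=south) ~> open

;; 44. stack.push(x=south) ~> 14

;; 45. maze.move(dir=south) ~> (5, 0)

;; 46. maze.sense(dir=east) ~> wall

;; 47. stack.pop() ~> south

;; 48. maze.move(dir=north) ~> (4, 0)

;; 49. maze.sense(dir=east) ~> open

;; 50. stack.push(x=east) ~> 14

;; 51. maze.move(dir=east) ~> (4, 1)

;; 52. maze.sense(dir=north) ~> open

;; 53. stack.push(x=north) ~> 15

;; 54. maze.move(dir=north) ~> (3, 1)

;; 55. maze.sense(dir=north) ~> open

;; 56. stack.push(x=north) ~> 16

;; 57. maze.move(dir=north) ~> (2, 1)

;; 58. stack.pop() ~> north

;; 59. maze.move(dir=south) ~> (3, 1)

;; 60. stack.pop() ~> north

;; 61. maze.move(dir=south) ~> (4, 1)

;; 62. stack.pop() ~> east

;; 63. maze.move(dir=west) ~> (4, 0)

;; 64. stack.pop() ~> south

;; 65. maze.move(dir=north) ~> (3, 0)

;; 66. stack.pop() ~> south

;; 67. maze.move(dir=north) ~> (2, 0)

;; 68. stack.pop() ~> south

;; 69. maze.move(dir=north) ~> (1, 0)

;; 70. stack.pop() ~> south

;; 71. maze.move(dir=north) ~> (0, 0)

;; 72. stack.pop() ~> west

;; 73. maze.move(dir=east) ~> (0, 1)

;; 74. stack.pop() ~> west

;; 75. maze.move(dir=east) ~> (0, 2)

;; 76. stack.pop() ~> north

;; 77. maze.move(dir=south) ~> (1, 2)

;; 78. maze.sense(dir=east) ~> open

;; 79. stack.push(x=east) ~> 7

;; 80. maze.move(dir=east) ~> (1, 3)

;; 81. maze.sense(dir=south) ~> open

;; 82. stack.push(x=south) ~> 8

;; 83. maze.move(dir=south) ~> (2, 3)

;; 84. maze.sense(dir=south) ~> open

;; 85. stack.push(x=south) ~> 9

;; 86. maze.move(dir=south) ~> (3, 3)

;; 87. maze.sense(dir=east) ~> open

;; 88. stack.push(x=east) ~> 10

;; 89. maze.move(dir=east) ~> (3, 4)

;; 90. maze.sense(dir=south) ~> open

;; 91. stack.push(x=south) ~> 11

;; 92. maze.move(dir=south) ~> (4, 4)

;; 93. maze.sense(dir=east) ~> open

;; 94. stack.push(x=east) ~> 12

;; 95. maze.move(dir=east) ~> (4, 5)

;; 96. maze.sense(dir=south) ~> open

;; 97. stack.push(x=south) ~> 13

;; 98. maze.move(dir=south) ~> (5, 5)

;; 99. maze.sense(dir=east) ~> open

;; 100. stack.push(x=east) ~> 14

;; 101. maze.move(dir=east) ~> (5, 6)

;; 102. maze.sense(dir=north) ~> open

;; 103. stack.push(x=north) ~> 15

;; 104. maze.move(dir=north) ~> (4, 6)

;; 105. maze.sense(dir=north) ~> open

;; 106. stack.push(x=north) ~> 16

;; 107. maze.move(dir=north) ~> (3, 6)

;; 108. maze.sense(dir=north) ~> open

;; 109. stack.push(x=north) ~> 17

;; 110. maze.move(dir=north) ~> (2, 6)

;; 111. maze.sense(dir=north) ~> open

;; 112. stack.push(x=north) ~> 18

;; 113. maze.move(dir=north) ~> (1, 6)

;; 114. maze.sense(dir=north) ~> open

;; 115. stack.push(x=north) ~> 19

;; 116. maze.move(dir=north) ~> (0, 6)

;; 117. maze.sense(dir=east) ~> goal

;; 118. maze.move(dir=east) ~> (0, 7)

Answer: (0, 7)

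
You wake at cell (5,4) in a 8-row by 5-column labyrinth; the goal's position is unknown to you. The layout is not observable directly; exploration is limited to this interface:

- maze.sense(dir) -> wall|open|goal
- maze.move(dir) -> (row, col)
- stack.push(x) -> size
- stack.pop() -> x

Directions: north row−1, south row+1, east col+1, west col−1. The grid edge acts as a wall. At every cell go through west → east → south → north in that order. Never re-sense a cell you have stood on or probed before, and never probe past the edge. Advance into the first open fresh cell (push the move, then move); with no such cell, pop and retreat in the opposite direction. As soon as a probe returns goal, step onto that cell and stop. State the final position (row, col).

~$ maze.sense west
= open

~$ stack.push west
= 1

~$ maze.move west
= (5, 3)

~$ maze.sense west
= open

~$ stack.push west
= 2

~$ maze.move west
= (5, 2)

~$ maze.sense west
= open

~$ stack.push west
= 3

~$ maze.move west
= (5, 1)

~$ maze.sense west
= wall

~$ maze.sense south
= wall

~$ maze.sense north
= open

~$ stack.push north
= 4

~$ maze.move north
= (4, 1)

~$ maze.sense west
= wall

~$ maze.sense east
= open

~$ stack.push east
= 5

~$ maze.move east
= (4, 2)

~$ maze.sense east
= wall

~$ maze.sense north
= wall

~$ stack.pop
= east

~$ maze.move west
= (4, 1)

~$ maze.sense north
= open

~$ stack.push north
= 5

~$ maze.move north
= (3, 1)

~$ maze.sense west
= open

~$ stack.push west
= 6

~$ maze.move west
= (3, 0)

~$ maze.sense north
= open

~$ stack.push north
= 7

~$ maze.move north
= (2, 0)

~$ maze.sense east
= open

~$ stack.push east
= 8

~$ maze.move east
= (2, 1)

~$ maze.sense east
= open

~$ stack.push east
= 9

~$ maze.move east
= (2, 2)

~$ maze.sense east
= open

~$ stack.push east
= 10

~$ maze.move east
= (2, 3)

~$ maze.sense east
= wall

~$ maze.sense south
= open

~$ stack.push south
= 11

~$ maze.move south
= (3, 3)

~$ maze.sense east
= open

~$ stack.push east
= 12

~$ maze.move east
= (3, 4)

~$ maze.sense south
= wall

~$ stack.pop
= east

~$ maze.move west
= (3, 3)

~$ stack.pop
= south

~$ maze.move north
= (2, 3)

~$ maze.sense north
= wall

~$ stack.pop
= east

~$ maze.move west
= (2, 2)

~$ maze.sense north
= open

~$ stack.push north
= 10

~$ maze.move north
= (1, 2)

~$ maze.sense west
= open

~$ stack.push west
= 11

~$ maze.move west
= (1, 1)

~$ maze.sense west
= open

~$ stack.push west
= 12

~$ maze.move west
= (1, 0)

~$ maze.sense north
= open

~$ stack.push north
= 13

~$ maze.move north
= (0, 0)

~$ maze.sense east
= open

~$ stack.push east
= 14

~$ maze.move east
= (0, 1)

~$ maze.sense east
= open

~$ stack.push east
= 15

~$ maze.move east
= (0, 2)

~$ maze.sense east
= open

~$ stack.push east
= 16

~$ maze.move east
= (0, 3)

~$ maze.sense east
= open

~$ stack.push east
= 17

~$ maze.move east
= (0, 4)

~$ maze.sense south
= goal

~$ maze.move south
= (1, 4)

Answer: (1, 4)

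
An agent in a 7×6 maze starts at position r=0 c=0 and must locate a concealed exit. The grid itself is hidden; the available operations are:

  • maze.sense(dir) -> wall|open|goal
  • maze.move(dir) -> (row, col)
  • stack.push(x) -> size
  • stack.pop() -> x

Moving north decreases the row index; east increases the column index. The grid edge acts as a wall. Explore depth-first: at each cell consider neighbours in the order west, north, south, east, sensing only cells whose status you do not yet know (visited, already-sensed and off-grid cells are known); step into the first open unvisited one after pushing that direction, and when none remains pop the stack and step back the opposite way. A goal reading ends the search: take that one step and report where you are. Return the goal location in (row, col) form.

[in] sense south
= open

[in] push south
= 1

[in] move south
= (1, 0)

[in] sense south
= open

[in] push south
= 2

[in] move south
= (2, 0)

[in] sense south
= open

[in] push south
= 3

[in] move south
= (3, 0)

[in] sense south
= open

[in] push south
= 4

[in] move south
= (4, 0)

[in] sense south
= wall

[in] sense east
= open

[in] push east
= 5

[in] move east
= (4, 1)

[in] sense north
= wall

[in] sense south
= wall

[in] sense east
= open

[in] push east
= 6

[in] move east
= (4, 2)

[in] sense north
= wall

[in] sense south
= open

[in] push south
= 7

[in] move south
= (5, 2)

[in] sense south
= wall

[in] sense east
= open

[in] push east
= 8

[in] move east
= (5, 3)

[in] sense north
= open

[in] push north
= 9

[in] move north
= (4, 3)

[in] sense north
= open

[in] push north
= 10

[in] move north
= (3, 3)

[in] sense north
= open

[in] push north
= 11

[in] move north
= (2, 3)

[in] sense west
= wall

[in] sense north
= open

[in] push north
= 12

[in] move north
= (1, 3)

[in] sense west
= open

[in] push west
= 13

[in] move west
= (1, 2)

[in] sense west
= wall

[in] sense north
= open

[in] push north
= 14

[in] move north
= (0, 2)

[in] sense west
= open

[in] push west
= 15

[in] move west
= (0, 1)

[in] pop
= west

[in] move east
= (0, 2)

[in] sense east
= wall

[in] pop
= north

[in] move south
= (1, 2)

[in] pop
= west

[in] move east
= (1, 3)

[in] sense east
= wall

[in] pop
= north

[in] move south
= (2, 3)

[in] sense east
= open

[in] push east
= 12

[in] move east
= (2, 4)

[in] sense south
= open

[in] push south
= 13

[in] move south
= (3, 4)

[in] sense south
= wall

[in] sense east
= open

[in] push east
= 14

[in] move east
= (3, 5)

[in] sense north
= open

[in] push north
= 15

[in] move north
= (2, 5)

[in] sense north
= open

[in] push north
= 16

[in] move north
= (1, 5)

[in] sense north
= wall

[in] pop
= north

[in] move south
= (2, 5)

[in] pop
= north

[in] move south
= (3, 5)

[in] sense south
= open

[in] push south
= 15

[in] move south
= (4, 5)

[in] sense south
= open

[in] push south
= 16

[in] move south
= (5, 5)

[in] sense west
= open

[in] push west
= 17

[in] move west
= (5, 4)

[in] sense south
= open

[in] push south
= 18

[in] move south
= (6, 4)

[in] sense west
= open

[in] push west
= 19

[in] move west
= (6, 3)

[in] pop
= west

[in] move east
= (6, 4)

[in] sense east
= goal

[in] move east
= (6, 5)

Answer: (6, 5)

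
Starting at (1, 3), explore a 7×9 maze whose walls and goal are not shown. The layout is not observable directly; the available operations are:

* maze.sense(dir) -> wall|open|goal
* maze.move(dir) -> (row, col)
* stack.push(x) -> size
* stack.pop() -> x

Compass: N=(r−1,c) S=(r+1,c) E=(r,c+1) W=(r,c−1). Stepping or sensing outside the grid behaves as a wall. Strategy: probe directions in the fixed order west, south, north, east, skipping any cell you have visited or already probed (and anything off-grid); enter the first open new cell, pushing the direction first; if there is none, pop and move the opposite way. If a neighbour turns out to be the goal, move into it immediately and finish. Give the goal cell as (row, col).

>>> sense dir=west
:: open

>>> push x=west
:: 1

>>> move dir=west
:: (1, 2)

>>> sense dir=west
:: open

>>> push x=west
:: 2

>>> move dir=west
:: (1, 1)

>>> sense dir=west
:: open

>>> push x=west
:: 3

>>> move dir=west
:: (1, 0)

>>> sense dir=south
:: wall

>>> sense dir=north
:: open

>>> push x=north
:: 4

>>> move dir=north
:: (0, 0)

>>> sense dir=east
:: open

>>> push x=east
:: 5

>>> move dir=east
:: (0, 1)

>>> sense dir=east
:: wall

>>> pop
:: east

>>> move dir=west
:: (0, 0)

>>> pop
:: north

>>> move dir=south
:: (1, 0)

>>> pop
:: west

>>> move dir=east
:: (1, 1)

>>> sense dir=south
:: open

>>> push x=south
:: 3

>>> move dir=south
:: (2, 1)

>>> sense dir=south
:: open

>>> push x=south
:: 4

>>> move dir=south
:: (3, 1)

>>> sense dir=west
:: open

>>> push x=west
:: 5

>>> move dir=west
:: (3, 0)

>>> sense dir=south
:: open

>>> push x=south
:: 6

>>> move dir=south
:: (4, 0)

>>> sense dir=south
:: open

>>> push x=south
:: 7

>>> move dir=south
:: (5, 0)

>>> sense dir=south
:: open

>>> push x=south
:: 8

>>> move dir=south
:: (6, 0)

>>> sense dir=east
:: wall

>>> pop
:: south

>>> move dir=north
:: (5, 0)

>>> sense dir=east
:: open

>>> push x=east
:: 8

>>> move dir=east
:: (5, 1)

>>> sense dir=north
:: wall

>>> sense dir=east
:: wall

>>> pop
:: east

>>> move dir=west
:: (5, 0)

>>> pop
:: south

>>> move dir=north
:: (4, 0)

>>> pop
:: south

>>> move dir=north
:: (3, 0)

>>> pop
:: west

>>> move dir=east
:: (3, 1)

>>> sense dir=east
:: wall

>>> pop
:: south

>>> move dir=north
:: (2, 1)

>>> sense dir=east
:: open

>>> push x=east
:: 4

>>> move dir=east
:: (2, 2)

>>> sense dir=east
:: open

>>> push x=east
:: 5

>>> move dir=east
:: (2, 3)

>>> sense dir=south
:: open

>>> push x=south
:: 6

>>> move dir=south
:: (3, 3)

>>> sense dir=south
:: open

>>> push x=south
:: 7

>>> move dir=south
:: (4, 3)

>>> sense dir=west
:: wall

>>> sense dir=south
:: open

>>> push x=south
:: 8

>>> move dir=south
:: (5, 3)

>>> sense dir=south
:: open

>>> push x=south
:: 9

>>> move dir=south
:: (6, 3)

>>> sense dir=west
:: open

>>> push x=west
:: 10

>>> move dir=west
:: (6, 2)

>>> pop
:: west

>>> move dir=east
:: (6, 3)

>>> sense dir=east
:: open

>>> push x=east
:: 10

>>> move dir=east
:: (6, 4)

>>> sense dir=north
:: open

>>> push x=north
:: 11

>>> move dir=north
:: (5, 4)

>>> sense dir=north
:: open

>>> push x=north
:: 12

>>> move dir=north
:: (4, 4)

>>> sense dir=north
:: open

>>> push x=north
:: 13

>>> move dir=north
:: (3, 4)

>>> sense dir=north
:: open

>>> push x=north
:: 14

>>> move dir=north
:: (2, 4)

>>> sense dir=north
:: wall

>>> sense dir=east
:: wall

>>> pop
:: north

>>> move dir=south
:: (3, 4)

>>> sense dir=east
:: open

>>> push x=east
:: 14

>>> move dir=east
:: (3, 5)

>>> sense dir=south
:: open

>>> push x=south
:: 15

>>> move dir=south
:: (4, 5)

>>> sense dir=south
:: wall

>>> sense dir=east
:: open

>>> push x=east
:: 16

>>> move dir=east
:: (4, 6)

>>> sense dir=south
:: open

>>> push x=south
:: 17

>>> move dir=south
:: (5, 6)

>>> sense dir=south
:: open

>>> push x=south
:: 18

>>> move dir=south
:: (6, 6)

>>> sense dir=west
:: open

>>> push x=west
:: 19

>>> move dir=west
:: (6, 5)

>>> pop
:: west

>>> move dir=east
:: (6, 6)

>>> sense dir=east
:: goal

>>> move dir=east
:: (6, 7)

Answer: (6, 7)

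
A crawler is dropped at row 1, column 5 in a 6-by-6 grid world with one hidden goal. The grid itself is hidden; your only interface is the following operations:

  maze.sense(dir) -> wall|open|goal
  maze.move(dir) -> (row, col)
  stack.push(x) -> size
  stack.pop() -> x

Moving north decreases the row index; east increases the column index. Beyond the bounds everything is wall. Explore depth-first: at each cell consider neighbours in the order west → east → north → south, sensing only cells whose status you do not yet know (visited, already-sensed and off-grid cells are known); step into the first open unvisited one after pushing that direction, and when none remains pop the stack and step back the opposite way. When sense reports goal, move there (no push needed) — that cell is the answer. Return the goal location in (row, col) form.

Do: maze.sense[dir: west]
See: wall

Do: maze.sense[dir: north]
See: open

Do: stack.push[x: north]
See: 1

Do: maze.move[dir: north]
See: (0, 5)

Do: maze.sense[dir: west]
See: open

Do: stack.push[x: west]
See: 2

Do: maze.move[dir: west]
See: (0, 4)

Do: maze.sense[dir: west]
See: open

Do: stack.push[x: west]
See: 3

Do: maze.move[dir: west]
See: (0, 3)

Do: maze.sense[dir: west]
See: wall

Do: maze.sense[dir: south]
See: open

Do: stack.push[x: south]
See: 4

Do: maze.move[dir: south]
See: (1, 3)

Do: maze.sense[dir: west]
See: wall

Do: maze.sense[dir: south]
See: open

Do: stack.push[x: south]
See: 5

Do: maze.move[dir: south]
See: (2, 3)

Do: maze.sense[dir: west]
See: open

Do: stack.push[x: west]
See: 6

Do: maze.move[dir: west]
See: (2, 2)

Do: maze.sense[dir: west]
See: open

Do: stack.push[x: west]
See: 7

Do: maze.move[dir: west]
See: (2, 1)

Do: maze.sense[dir: west]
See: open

Do: stack.push[x: west]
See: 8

Do: maze.move[dir: west]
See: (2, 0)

Do: maze.sense[dir: north]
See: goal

Do: maze.move[dir: north]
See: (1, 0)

Answer: (1, 0)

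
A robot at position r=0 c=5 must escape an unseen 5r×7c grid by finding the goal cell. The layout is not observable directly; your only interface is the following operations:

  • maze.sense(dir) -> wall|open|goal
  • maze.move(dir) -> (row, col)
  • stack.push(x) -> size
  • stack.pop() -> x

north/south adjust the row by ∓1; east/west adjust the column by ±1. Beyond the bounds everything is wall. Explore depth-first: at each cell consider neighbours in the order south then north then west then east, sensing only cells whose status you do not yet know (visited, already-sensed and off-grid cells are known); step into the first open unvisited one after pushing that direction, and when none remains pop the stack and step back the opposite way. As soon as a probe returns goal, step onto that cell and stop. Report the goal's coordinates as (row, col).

I run sense(dir=south), and observe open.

Now I run push(x=south), and observe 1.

I use move(dir=south), yielding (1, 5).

Calling sense(dir=south), : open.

I invoke push(x=south), yielding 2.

I run move(dir=south), and see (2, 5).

I invoke sense(dir=south), which returns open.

I run push(x=south), — result: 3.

Next I call move(dir=south), and get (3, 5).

Using sense(dir=south), which returns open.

Invoking push(x=south), → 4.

Using move(dir=south), and observe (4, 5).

I try sense(dir=west), — result: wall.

I invoke sense(dir=east), and get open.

I invoke push(x=east), : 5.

Now I run move(dir=east), giving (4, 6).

Then sense(dir=north), and observe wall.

Calling pop(), and see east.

Calling move(dir=west), and observe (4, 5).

I call pop, — result: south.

I run move(dir=north), and get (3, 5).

Next I call sense(dir=west), and get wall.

I use pop, and observe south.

Calling move(dir=north), which returns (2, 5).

Using sense(dir=west), → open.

Then push(x=west), — result: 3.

Invoking move(dir=west), : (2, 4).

Now I run sense(dir=north), and see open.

I try push(x=north), — result: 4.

I invoke move(dir=north), — result: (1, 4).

Now I run sense(dir=north), : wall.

Then sense(dir=west), and see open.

Using push(x=west), → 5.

I call move(dir=west), yielding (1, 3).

I use sense(dir=south), giving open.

I use push(x=south), and observe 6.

Invoking move(dir=south), and observe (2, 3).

Then sense(dir=south), and get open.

I call push(x=south), → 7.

Then move(dir=south), yielding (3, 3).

I try sense(dir=south), : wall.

I try sense(dir=west), and see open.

I use push(x=west), yielding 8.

I call move(dir=west), and observe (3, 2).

Invoking sense(dir=south), — result: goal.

Next I call move(dir=south), → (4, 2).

Answer: (4, 2)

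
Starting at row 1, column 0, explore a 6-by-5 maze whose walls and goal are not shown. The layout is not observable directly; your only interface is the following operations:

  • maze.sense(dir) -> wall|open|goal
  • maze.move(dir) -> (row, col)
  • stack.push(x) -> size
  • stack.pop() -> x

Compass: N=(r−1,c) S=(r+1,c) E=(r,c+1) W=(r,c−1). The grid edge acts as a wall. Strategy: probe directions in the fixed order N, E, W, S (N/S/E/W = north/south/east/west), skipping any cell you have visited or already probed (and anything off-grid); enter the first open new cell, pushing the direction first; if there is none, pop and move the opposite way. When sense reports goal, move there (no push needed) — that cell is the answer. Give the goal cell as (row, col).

~$ sense dir: north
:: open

~$ push x: north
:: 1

~$ move dir: north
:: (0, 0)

~$ sense dir: east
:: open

~$ push x: east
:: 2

~$ move dir: east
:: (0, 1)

~$ sense dir: east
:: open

~$ push x: east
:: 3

~$ move dir: east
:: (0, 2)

~$ sense dir: east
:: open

~$ push x: east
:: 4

~$ move dir: east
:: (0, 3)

~$ sense dir: east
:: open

~$ push x: east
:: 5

~$ move dir: east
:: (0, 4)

~$ sense dir: south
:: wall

~$ pop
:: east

~$ move dir: west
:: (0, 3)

~$ sense dir: south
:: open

~$ push x: south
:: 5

~$ move dir: south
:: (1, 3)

~$ sense dir: west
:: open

~$ push x: west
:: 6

~$ move dir: west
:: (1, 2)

~$ sense dir: west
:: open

~$ push x: west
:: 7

~$ move dir: west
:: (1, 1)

~$ sense dir: south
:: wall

~$ pop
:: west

~$ move dir: east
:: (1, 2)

~$ sense dir: south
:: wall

~$ pop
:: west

~$ move dir: east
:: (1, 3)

~$ sense dir: south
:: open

~$ push x: south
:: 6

~$ move dir: south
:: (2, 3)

~$ sense dir: east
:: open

~$ push x: east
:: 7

~$ move dir: east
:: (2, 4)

~$ sense dir: south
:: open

~$ push x: south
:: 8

~$ move dir: south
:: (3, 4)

~$ sense dir: west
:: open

~$ push x: west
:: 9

~$ move dir: west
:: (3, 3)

~$ sense dir: west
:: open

~$ push x: west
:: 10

~$ move dir: west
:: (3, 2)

~$ sense dir: west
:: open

~$ push x: west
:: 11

~$ move dir: west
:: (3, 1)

~$ sense dir: west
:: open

~$ push x: west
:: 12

~$ move dir: west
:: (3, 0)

~$ sense dir: north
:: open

~$ push x: north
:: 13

~$ move dir: north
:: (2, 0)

~$ pop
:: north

~$ move dir: south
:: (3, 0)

~$ sense dir: south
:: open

~$ push x: south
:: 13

~$ move dir: south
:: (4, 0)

~$ sense dir: east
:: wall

~$ sense dir: south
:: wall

~$ pop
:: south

~$ move dir: north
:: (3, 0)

~$ pop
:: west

~$ move dir: east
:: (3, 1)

~$ pop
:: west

~$ move dir: east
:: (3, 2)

~$ sense dir: south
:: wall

~$ pop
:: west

~$ move dir: east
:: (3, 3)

~$ sense dir: south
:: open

~$ push x: south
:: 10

~$ move dir: south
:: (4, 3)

~$ sense dir: east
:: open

~$ push x: east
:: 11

~$ move dir: east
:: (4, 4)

~$ sense dir: south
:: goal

~$ move dir: south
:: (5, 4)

Answer: (5, 4)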